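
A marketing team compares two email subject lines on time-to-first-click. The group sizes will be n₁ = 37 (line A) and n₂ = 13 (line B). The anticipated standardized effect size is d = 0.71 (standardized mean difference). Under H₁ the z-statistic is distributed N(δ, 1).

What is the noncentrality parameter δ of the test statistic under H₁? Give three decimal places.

δ ≈ 2.202

The noncentrality parameter scales effect size by the design's sample-size factor: δ = d / √(1/n₁ + 1/n₂) = 0.71 / √(1/37 + 1/13) = 2.2021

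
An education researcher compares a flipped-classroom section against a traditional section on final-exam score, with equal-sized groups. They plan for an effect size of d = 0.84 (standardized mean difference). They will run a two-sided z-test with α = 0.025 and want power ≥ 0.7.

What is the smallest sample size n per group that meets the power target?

n = 22 per group

Set Φ(δ − 2.241) = 0.7; then δ − 2.241 = Φ⁻¹(0.7) = 0.524, giving δ = 2.766.
(For δ > 0 the lower-tail rejection region contributes negligibly to power, so the one-term inversion is standard.)
δ = d·√(n/2) ⇒ n = 2(δ/d)² = 2 × (2.766 / 0.84)² = 21.68.
Round up to the next whole unit.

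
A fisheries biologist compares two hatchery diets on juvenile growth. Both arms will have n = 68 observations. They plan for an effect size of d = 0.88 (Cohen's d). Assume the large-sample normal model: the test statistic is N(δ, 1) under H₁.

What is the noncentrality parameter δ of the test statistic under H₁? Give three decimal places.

δ ≈ 5.131

δ = d·√(n/2) = 0.88 × √(68/2) = 5.1312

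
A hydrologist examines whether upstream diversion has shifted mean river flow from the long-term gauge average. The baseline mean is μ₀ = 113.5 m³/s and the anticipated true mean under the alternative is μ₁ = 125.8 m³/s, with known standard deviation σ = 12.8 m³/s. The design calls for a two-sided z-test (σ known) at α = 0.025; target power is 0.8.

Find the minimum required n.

n = 11

Standardized effect: d = |μ₁ − μ₀| / σ = |125.8 − 113.5| / 12.8 = 0.9609
Set Φ(δ − 2.241) = 0.8; then δ − 2.241 = Φ⁻¹(0.8) = 0.842, giving δ = 3.083.
(The Φ(−δ − z_{α/2}) term is vanishingly small for δ > 0 and is dropped in the standard sample-size formula.)
δ = d·√n ⇒ n = (δ/d)² = (3.083 / 0.9609)² = 10.29.
Round up to the next whole unit.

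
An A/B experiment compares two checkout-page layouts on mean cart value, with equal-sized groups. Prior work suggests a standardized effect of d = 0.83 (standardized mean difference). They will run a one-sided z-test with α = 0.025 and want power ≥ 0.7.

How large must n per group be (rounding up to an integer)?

n = 18 per group

For power 0.7 need Φ(δ − z_{0.025}) = 0.7, so δ = z_{0.025} + z_{0.30} = 1.960 + 0.524 = 2.484.
δ = d·√(n/2) ⇒ n = 2(δ/d)² = 2 × (2.484 / 0.83)² = 17.92.
Rounding up, n = 18 per group.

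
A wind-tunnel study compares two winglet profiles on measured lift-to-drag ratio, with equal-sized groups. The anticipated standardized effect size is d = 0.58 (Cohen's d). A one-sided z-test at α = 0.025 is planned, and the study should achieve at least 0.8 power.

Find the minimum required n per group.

For power 0.8 need Φ(δ − z_{0.025}) = 0.8, so δ = z_{0.025} + z_{0.20} = 1.960 + 0.842 = 2.802.
δ = d·√(n/2) ⇒ n = 2(δ/d)² = 2 × (2.802 / 0.58)² = 46.66.
Round up to the next whole unit.

n = 47 per group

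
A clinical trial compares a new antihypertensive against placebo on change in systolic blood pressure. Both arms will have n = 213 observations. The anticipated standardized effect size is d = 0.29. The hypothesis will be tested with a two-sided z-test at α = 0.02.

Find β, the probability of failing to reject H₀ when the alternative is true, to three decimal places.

β ≈ 0.253

Noncentrality parameter: δ = d·√(n/2) = 0.29 × √(213/2) = 2.9928
Two-sided α = 0.02 → critical value z_{0.01} = 2.326.
Power = Φ(δ − 2.326) + Φ(−δ − 2.326) = Φ(0.666) + Φ(-5.319) = 0.7474 + 0.0000 = 0.7474.
Type II error: β = 1 − power = 1 − 0.7474 = 0.2526.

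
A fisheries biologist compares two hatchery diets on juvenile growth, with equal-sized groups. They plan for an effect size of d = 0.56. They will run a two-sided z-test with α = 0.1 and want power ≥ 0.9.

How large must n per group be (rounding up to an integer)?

n = 55 per group

For power 0.9 need Φ(δ − z_{0.05}) = 0.9, so δ = z_{0.05} + z_{0.10} = 1.645 + 1.282 = 2.926.
(The Φ(−δ − z_{α/2}) term is vanishingly small for δ > 0 and is dropped in the standard sample-size formula.)
δ = d·√(n/2) ⇒ n = 2(δ/d)² = 2 × (2.926 / 0.56)² = 54.62.
Rounding up, n = 55 per group.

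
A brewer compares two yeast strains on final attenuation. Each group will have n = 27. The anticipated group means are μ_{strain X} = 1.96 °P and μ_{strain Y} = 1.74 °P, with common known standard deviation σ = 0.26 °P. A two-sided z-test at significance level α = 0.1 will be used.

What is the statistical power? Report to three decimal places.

Standardized effect: d = |μ_{strain X} − μ_{strain Y}| / σ = |1.96 − 1.74| / 0.26 = 0.8462
Noncentrality parameter: δ = d·√(n/2) = 0.8462 × √(27/2) = 3.1090
Critical value for a two-sided test at α = 0.1: z_{α/2} = 1.645.
Power = Φ(δ − 1.645) + Φ(−δ − 1.645) = Φ(1.464) + Φ(-4.754) = 0.9284 + 0.0000 = 0.9284.

Power ≈ 0.928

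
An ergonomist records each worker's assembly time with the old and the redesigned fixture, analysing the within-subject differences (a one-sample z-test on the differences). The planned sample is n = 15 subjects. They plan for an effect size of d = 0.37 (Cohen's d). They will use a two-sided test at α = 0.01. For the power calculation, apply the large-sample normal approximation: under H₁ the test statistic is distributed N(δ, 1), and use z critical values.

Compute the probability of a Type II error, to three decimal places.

β ≈ 0.873

Noncentrality parameter: δ = d·√n = 0.37 × √15 = 1.4330
Critical value for a two-sided test at α = 0.01: z_{α/2} = 2.576.
Power = Φ(δ − 2.576) + Φ(−δ − 2.576) = Φ(-1.143) + Φ(-4.009) = 0.1266 + 0.0000 = 0.1266.
Type II error: β = 1 − power = 1 − 0.1266 = 0.8734.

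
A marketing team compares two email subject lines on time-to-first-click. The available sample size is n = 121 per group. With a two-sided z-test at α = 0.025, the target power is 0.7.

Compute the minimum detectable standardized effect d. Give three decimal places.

Required noncentrality: δ = z_{0.0125} + z_{0.30} = 2.241 + 0.524 = 2.766.
(Lower-tail contribution to power is negligible for δ > 0.)
δ = d·√(n/2) ⇒ d = δ/√(n/2) = 2.766/√(121/2) = 0.3556.

d ≈ 0.356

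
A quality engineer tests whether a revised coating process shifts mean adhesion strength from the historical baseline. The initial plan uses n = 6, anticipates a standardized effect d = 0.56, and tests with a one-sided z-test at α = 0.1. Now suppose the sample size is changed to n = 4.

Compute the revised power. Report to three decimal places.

Power ≈ 0.436

With n = 4: δ = d·√n = 0.56 × √4 = 1.1200. Critical value z_{0.1} = 1.282.
Revised power = Φ(δ − 1.282) = Φ(-0.162) = 0.4358.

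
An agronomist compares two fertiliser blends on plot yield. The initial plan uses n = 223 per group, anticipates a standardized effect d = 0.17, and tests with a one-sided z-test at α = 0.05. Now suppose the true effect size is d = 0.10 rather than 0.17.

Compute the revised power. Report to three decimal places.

With d = 0.10: δ = d·√(n/2) = 0.10 × √(223/2) = 1.0559. Critical value z_{0.05} = 1.645.
Revised power = P(Z > 1.645 − δ) = Φ(-0.589) = 0.2780.

Power ≈ 0.278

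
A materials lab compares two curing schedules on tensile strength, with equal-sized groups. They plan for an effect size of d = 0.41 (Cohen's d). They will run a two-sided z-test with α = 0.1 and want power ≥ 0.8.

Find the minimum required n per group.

n = 74 per group

For power 0.8 need Φ(δ − z_{0.05}) = 0.8, so δ = z_{0.05} + z_{0.20} = 1.645 + 0.842 = 2.486.
(The Φ(−δ − z_{α/2}) term is vanishingly small for δ > 0 and is dropped in the standard sample-size formula.)
δ = d·√(n/2) ⇒ n = 2(δ/d)² = 2 × (2.486 / 0.41)² = 73.56.
Round up to the next whole unit.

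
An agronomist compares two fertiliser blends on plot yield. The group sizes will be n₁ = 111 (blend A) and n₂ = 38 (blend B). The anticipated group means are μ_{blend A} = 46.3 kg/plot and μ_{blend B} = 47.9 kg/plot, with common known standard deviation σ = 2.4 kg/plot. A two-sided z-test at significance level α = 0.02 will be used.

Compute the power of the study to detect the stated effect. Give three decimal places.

Standardized effect: d = |μ_{blend A} − μ_{blend B}| / σ = |46.3 − 47.9| / 2.4 = 0.6667
Noncentrality parameter: δ = d / √(1/n₁ + 1/n₂) = 0.6667 / √(1/111 + 1/38) = 3.5471
Critical value for a two-sided test at α = 0.02: z_{α/2} = 2.326.
Power = Φ(δ − 2.326) + Φ(−δ − 2.326) = Φ(1.221) + Φ(-5.873) = 0.8889 + 0.0000 = 0.8889.

Power ≈ 0.889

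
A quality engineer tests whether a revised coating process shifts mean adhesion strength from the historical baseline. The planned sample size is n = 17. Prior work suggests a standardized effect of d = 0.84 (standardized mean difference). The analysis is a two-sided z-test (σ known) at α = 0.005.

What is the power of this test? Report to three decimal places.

Noncentrality parameter: δ = d·√n = 0.84 × √17 = 3.4634
Two-sided α = 0.005 → critical value z_{0.0025} = 2.807.
Power = Φ(δ − 2.807) + Φ(−δ − 2.807) = Φ(0.656) + Φ(-6.270) = 0.7442 + 0.0000 = 0.7442.

Power ≈ 0.744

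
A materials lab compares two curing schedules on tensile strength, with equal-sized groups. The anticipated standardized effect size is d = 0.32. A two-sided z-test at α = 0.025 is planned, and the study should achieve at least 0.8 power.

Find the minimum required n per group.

n = 186 per group

Set Φ(δ − 2.241) = 0.8; then δ − 2.241 = Φ⁻¹(0.8) = 0.842, giving δ = 3.083.
(Ignoring the negligible lower-tail rejection probability gives the usual closed-form inversion.)
δ = d·√(n/2) ⇒ n = 2(δ/d)² = 2 × (3.083 / 0.32)² = 185.65.
Rounding up, n = 186 per group.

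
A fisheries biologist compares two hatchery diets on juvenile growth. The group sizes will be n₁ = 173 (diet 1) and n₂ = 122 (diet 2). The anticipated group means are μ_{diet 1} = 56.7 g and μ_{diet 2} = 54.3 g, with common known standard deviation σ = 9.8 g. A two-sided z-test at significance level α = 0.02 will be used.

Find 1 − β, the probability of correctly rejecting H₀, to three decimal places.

Power ≈ 0.399

Standardized effect: d = |μ_{diet 1} − μ_{diet 2}| / σ = |56.7 − 54.3| / 9.8 = 0.2449
Noncentrality parameter: δ = d / √(1/n₁ + 1/n₂) = 0.2449 / √(1/173 + 1/122) = 2.0715
Two-sided α = 0.02 → critical value z_{0.01} = 2.326.
Power = Φ(δ − 2.326) + Φ(−δ − 2.326) = Φ(-0.255) + Φ(-4.398) = 0.3994 + 0.0000 = 0.3994.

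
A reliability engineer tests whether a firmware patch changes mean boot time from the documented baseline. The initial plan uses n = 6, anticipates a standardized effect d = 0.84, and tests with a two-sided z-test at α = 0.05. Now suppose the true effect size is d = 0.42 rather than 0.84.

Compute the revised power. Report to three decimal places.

Power ≈ 0.177

With d = 0.42: δ = d·√n = 0.42 × √6 = 1.0288. Critical value z_{0.025} = 1.960.
Revised power = Φ(δ − 1.960) + Φ(−δ − 1.960) = Φ(-0.931) + Φ(-2.989) = 0.1759 + 0.0014 = 0.1773.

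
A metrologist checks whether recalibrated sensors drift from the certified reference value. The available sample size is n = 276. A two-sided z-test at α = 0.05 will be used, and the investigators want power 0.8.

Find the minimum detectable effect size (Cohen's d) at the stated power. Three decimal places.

d ≈ 0.169

Need Φ(δ − 1.960) = 0.8, so δ = 1.960 + 0.842 = 2.802.
(Lower-tail contribution to power is negligible for δ > 0.)
δ = d·√n ⇒ d = δ/√n = 2.802/√276 = 0.1686.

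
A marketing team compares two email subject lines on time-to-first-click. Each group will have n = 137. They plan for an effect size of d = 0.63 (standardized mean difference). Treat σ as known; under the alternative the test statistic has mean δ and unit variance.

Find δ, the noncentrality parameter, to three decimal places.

δ = d·√(n/2) = 0.63 × √(137/2) = 5.2142

δ ≈ 5.214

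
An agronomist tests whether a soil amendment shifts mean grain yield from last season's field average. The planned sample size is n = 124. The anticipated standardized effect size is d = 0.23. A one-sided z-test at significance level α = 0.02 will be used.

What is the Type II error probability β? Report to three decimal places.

β ≈ 0.306

Noncentrality parameter: δ = d·√n = 0.23 × √124 = 2.5612
Critical value for a one-sided test at α = 0.02: z_α = 2.054.
Power = Φ(δ − 2.054) = Φ(0.507) = 0.6941.
Type II error: β = 1 − power = 1 − 0.6941 = 0.3059.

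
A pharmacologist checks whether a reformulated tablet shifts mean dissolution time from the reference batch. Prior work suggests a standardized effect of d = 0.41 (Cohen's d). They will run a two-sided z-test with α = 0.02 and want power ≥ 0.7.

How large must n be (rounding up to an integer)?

Set Φ(δ − 2.326) = 0.7; then δ − 2.326 = Φ⁻¹(0.7) = 0.524, giving δ = 2.851.
(For δ > 0 the lower-tail rejection region contributes negligibly to power, so the one-term inversion is standard.)
δ = d·√n ⇒ n = (δ/d)² = (2.851 / 0.41)² = 48.34.
Rounding up, n = 49.

n = 49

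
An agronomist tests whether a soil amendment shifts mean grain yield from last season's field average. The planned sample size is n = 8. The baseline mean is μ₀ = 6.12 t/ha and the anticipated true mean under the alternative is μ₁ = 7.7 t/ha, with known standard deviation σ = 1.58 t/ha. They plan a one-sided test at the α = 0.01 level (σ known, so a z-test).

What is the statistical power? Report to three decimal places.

Standardized effect: d = |μ₁ − μ₀| / σ = |7.7 − 6.12| / 1.58 = 1.0000
Noncentrality parameter: δ = d·√n = 1.0000 × √8 = 2.8284
Critical value for a one-sided test at α = 0.01: z_α = 2.326.
Power = P(Z > 2.326 − δ) = Φ(0.502) = 0.6922.

Power ≈ 0.692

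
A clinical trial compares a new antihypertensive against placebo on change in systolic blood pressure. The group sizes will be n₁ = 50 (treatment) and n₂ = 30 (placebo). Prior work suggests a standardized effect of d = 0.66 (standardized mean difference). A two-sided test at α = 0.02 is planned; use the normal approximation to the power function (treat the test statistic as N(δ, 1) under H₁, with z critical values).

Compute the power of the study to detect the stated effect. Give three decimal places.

Power ≈ 0.702

Noncentrality parameter: δ = d / √(1/n₁ + 1/n₂) = 0.66 / √(1/50 + 1/30) = 2.8579
Two-sided α = 0.02 → critical value z_{0.01} = 2.326.
Power = Φ(δ − 2.326) + Φ(−δ − 2.326) = Φ(0.532) + Φ(-5.184) = 0.7025 + 0.0000 = 0.7025.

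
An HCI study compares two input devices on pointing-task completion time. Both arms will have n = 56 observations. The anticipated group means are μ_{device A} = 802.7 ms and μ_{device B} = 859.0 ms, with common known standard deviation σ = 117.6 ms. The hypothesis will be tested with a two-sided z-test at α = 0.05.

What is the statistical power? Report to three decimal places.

Power ≈ 0.717

Standardized effect: d = |μ_{device A} − μ_{device B}| / σ = |802.7 − 859.0| / 117.6 = 0.4787
Noncentrality parameter: δ = d·√(n/2) = 0.4787 × √(56/2) = 2.5333
Critical value for a two-sided test at α = 0.05: z_{α/2} = 1.960.
Power = Φ(δ − 1.960) + Φ(−δ − 1.960) = Φ(0.573) + Φ(-4.493) = 0.7168 + 0.0000 = 0.7168.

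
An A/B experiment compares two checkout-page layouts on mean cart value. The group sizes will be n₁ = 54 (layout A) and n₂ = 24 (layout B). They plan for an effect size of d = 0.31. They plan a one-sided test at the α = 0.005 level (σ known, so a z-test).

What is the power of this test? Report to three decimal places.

Noncentrality parameter: λ = d / √(1/n₁ + 1/n₂) = 0.31 / √(1/54 + 1/24) = 1.2636
One-sided α = 0.005 → critical value z_{0.005} = 2.576.
Power = P(Z > 2.576 − λ) = Φ(-1.312) = 0.0947.

Power ≈ 0.095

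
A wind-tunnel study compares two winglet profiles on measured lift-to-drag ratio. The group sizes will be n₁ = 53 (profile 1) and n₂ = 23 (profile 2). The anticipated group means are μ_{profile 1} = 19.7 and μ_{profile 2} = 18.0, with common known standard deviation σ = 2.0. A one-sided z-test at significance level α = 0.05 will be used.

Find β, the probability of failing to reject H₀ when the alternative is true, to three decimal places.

Standardized effect: d = |μ_{profile 1} − μ_{profile 2}| / σ = |19.7 − 18.0| / 2.0 = 0.8500
Noncentrality parameter: δ = d / √(1/n₁ + 1/n₂) = 0.8500 / √(1/53 + 1/23) = 3.4042
One-sided α = 0.05 → critical value z_{0.05} = 1.645.
Power = P(Z > 1.645 − δ) = Φ(1.759) = 0.9607.
Type II error: β = 1 − power = 1 − 0.9607 = 0.0393.

β ≈ 0.039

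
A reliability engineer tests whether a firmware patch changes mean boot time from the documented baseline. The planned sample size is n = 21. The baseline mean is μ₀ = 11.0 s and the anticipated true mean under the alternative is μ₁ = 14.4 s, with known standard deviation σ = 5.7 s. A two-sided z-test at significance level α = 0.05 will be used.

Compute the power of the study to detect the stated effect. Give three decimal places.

Standardized effect: d = |μ₁ − μ₀| / σ = |14.4 − 11.0| / 5.7 = 0.5965
Noncentrality parameter: δ = d·√n = 0.5965 × √21 = 2.7335
Critical value for a two-sided test at α = 0.05: z_{α/2} = 1.960.
Power = Φ(δ − 1.960) + Φ(−δ − 1.960) = Φ(0.774) + Φ(-4.693) = 0.7804 + 0.0000 = 0.7804.

Power ≈ 0.780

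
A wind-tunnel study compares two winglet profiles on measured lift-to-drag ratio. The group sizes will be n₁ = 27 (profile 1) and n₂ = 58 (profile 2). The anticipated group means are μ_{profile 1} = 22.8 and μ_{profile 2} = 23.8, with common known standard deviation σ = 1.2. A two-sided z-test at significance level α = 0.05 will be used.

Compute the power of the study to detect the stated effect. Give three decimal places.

Standardized effect: d = |μ_{profile 1} − μ_{profile 2}| / σ = |22.8 − 23.8| / 1.2 = 0.8333
Noncentrality parameter: δ = d / √(1/n₁ + 1/n₂) = 0.8333 / √(1/27 + 1/58) = 3.5769
Critical value for a two-sided test at α = 0.05: z_{α/2} = 1.960.
Power = Φ(δ − 1.960) + Φ(−δ − 1.960) = Φ(1.617) + Φ(-5.537) = 0.9471 + 0.0000 = 0.9471.

Power ≈ 0.947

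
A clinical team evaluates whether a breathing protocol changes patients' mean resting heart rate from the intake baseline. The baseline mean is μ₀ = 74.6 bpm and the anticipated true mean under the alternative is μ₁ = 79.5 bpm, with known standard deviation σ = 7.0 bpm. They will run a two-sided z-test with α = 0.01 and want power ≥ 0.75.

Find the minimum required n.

n = 22

Standardized effect: d = |μ₁ − μ₀| / σ = |79.5 − 74.6| / 7.0 = 0.7000
For power 0.75 need Φ(δ − z_{0.005}) = 0.75, so δ = z_{0.005} + z_{0.25} = 2.576 + 0.674 = 3.250.
(The Φ(−δ − z_{α/2}) term is vanishingly small for δ > 0 and is dropped in the standard sample-size formula.)
δ = d·√n ⇒ n = (δ/d)² = (3.250 / 0.7000)² = 21.56.
Rounding up, n = 22.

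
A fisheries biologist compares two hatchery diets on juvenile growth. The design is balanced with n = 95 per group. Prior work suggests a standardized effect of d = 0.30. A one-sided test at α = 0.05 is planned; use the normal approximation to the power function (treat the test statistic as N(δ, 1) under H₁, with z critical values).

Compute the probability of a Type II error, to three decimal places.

Noncentrality parameter: δ = d·√(n/2) = 0.30 × √(95/2) = 2.0676
One-sided α = 0.05 → critical value z_{0.05} = 1.645.
Power = Φ(δ − 1.645) = Φ(0.423) = 0.6638.
Type II error: β = 1 − power = 1 − 0.6638 = 0.3362.

β ≈ 0.336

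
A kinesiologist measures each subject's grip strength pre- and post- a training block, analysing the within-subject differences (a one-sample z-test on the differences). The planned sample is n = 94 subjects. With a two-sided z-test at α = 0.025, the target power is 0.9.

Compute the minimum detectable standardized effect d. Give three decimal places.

d ≈ 0.363

Required noncentrality: δ = z_{0.0125} + z_{0.10} = 2.241 + 1.282 = 3.523.
(The second rejection-region term Φ(−δ − z_{α/2}) is negligible and dropped.)
δ = d·√n ⇒ d = δ/√n = 3.523/√94 = 0.3634.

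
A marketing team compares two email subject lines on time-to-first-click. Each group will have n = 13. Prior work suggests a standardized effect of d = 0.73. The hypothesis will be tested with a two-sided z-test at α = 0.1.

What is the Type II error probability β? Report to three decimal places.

β ≈ 0.414

Noncentrality parameter: δ = d·√(n/2) = 0.73 × √(13/2) = 1.8611
Two-sided α = 0.1 → critical value z_{0.05} = 1.645.
Power = Φ(δ − 1.645) + Φ(−δ − 1.645) = Φ(0.216) + Φ(-3.506) = 0.5856 + 0.0002 = 0.5858.
Type II error: β = 1 − power = 1 − 0.5858 = 0.4142.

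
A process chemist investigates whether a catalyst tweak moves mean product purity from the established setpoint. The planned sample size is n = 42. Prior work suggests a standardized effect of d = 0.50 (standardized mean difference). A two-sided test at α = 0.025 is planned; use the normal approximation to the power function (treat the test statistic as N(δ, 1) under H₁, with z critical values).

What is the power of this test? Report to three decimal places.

Noncentrality parameter: δ = d·√n = 0.50 × √42 = 3.2404
Critical value for a two-sided test at α = 0.025: z_{α/2} = 2.241.
Power = Φ(δ − 2.241) + Φ(−δ − 2.241) = Φ(0.999) + Φ(-5.482) = 0.8411 + 0.0000 = 0.8411.

Power ≈ 0.841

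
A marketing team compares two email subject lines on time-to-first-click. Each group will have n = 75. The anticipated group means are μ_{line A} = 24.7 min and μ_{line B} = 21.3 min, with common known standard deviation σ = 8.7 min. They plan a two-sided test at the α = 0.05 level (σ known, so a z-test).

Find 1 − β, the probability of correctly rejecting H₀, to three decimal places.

Standardized effect: d = |μ_{line A} − μ_{line B}| / σ = |24.7 − 21.3| / 8.7 = 0.3908
Noncentrality parameter: λ = d·√(n/2) = 0.3908 × √(75/2) = 2.3932
Two-sided α = 0.05 → critical value z_{0.025} = 1.960.
Power = Φ(λ − 1.960) + Φ(−λ − 1.960) = Φ(0.433) + Φ(-4.353) = 0.6676 + 0.0000 = 0.6676.

Power ≈ 0.668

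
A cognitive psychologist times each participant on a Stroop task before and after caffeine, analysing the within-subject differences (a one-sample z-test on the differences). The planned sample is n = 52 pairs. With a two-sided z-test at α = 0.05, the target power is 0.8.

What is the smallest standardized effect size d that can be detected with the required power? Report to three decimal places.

Need Φ(δ − 1.960) = 0.8, so δ = 1.960 + 0.842 = 2.802.
(The second rejection-region term Φ(−δ − z_{α/2}) is negligible and dropped.)
δ = d·√n ⇒ d = δ/√n = 2.802/√52 = 0.3885.

d ≈ 0.389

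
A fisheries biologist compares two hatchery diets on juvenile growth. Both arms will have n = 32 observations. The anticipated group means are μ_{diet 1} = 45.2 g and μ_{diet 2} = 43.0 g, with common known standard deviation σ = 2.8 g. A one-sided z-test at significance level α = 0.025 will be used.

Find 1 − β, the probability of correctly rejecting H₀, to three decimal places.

Standardized effect: d = |μ_{diet 1} − μ_{diet 2}| / σ = |45.2 − 43.0| / 2.8 = 0.7857
Noncentrality parameter: δ = d·√(n/2) = 0.7857 × √(32/2) = 3.1429
One-sided α = 0.025 → critical value z_{0.025} = 1.960.
Power = Φ(δ − 1.960) = Φ(1.183) = 0.8816.

Power ≈ 0.882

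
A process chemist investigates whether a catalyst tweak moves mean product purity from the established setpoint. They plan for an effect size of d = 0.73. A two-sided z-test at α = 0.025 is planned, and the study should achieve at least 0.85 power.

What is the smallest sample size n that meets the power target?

n = 21

Set Φ(δ − 2.241) = 0.85; then δ − 2.241 = Φ⁻¹(0.85) = 1.036, giving δ = 3.278.
(For δ > 0 the lower-tail rejection region contributes negligibly to power, so the one-term inversion is standard.)
δ = d·√n ⇒ n = (δ/d)² = (3.278 / 0.73)² = 20.16.
Rounding up, n = 21.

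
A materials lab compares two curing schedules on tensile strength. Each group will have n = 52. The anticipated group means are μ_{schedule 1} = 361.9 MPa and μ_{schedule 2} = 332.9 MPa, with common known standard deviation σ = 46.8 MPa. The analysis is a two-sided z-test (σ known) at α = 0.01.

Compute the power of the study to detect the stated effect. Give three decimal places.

Power ≈ 0.720

Standardized effect: d = |μ_{schedule 1} − μ_{schedule 2}| / σ = |361.9 − 332.9| / 46.8 = 0.6197
Noncentrality parameter: δ = d·√(n/2) = 0.6197 × √(52/2) = 3.1596
Critical value for a two-sided test at α = 0.01: z_{α/2} = 2.576.
Power = Φ(δ − 2.576) + Φ(−δ − 2.576) = Φ(0.584) + Φ(-5.735) = 0.7203 + 0.0000 = 0.7203.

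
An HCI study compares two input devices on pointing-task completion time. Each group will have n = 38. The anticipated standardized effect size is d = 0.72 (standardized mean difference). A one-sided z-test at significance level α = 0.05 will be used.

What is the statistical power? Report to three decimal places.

Noncentrality parameter: λ = d·√(n/2) = 0.72 × √(38/2) = 3.1384
Critical value for a one-sided test at α = 0.05: z_α = 1.645.
Power = Φ(λ − 1.645) = Φ(1.494) = 0.9324.

Power ≈ 0.932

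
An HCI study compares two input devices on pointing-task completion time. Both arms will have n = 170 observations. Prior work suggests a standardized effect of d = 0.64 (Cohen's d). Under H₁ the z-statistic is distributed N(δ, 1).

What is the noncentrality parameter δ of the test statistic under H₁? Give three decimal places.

The noncentrality parameter scales effect size by the design's sample-size factor: δ = d·√(n/2) = 0.64 × √(170/2) = 5.9005

δ ≈ 5.901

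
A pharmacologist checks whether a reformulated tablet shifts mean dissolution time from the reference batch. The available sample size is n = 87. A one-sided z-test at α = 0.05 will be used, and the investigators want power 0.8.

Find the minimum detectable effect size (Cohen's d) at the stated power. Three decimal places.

Required noncentrality: δ = z_{0.05} + z_{0.20} = 1.645 + 0.842 = 2.486.
δ = d·√n ⇒ d = δ/√n = 2.486/√87 = 0.2666.

d ≈ 0.267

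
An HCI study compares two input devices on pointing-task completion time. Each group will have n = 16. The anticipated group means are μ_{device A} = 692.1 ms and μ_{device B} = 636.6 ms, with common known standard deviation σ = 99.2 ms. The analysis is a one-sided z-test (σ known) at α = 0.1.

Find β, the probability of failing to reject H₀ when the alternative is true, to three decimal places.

Standardized effect: d = |μ_{device A} − μ_{device B}| / σ = |692.1 − 636.6| / 99.2 = 0.5595
Noncentrality parameter: δ = d·√(n/2) = 0.5595 × √(16/2) = 1.5824
Critical value for a one-sided test at α = 0.1: z_α = 1.282.
Power = P(Z > 1.282 − δ) = Φ(0.301) = 0.6182.
Type II error: β = 1 − power = 1 − 0.6182 = 0.3818.

β ≈ 0.382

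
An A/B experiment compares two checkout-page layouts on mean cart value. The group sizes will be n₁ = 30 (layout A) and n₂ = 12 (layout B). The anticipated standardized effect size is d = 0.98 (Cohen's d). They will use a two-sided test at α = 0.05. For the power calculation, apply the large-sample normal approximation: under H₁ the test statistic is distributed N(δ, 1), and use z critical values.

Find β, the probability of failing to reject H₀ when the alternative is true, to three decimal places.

Noncentrality parameter: δ = d / √(1/n₁ + 1/n₂) = 0.98 / √(1/30 + 1/12) = 2.8691
Critical value for a two-sided test at α = 0.05: z_{α/2} = 1.960.
Power = Φ(δ − 1.960) + Φ(−δ − 1.960) = Φ(0.909) + Φ(-4.829) = 0.8184 + 0.0000 = 0.8184.
Type II error: β = 1 − power = 1 − 0.8184 = 0.1816.

β ≈ 0.182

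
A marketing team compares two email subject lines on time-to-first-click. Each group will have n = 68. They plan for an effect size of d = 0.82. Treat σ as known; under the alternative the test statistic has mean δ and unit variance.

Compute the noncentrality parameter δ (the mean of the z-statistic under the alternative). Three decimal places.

δ ≈ 4.781

δ = d·√(n/2) = 0.82 × √(68/2) = 4.7814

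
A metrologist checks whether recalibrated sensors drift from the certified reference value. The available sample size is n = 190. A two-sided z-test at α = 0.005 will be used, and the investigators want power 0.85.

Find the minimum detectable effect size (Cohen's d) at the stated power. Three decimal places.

d ≈ 0.279

Required noncentrality: δ = z_{0.0025} + z_{0.15} = 2.807 + 1.036 = 3.843.
(Lower-tail contribution to power is negligible for δ > 0.)
δ = d·√n ⇒ d = δ/√n = 3.843/√190 = 0.2788.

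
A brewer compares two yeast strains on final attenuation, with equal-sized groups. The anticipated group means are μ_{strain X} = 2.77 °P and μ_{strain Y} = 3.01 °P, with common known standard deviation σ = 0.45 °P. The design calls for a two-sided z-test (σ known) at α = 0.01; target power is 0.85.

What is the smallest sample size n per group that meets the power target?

Standardized effect: d = |μ_{strain X} − μ_{strain Y}| / σ = |2.77 − 3.01| / 0.45 = 0.5333
For power 0.85 need Φ(δ − z_{0.005}) = 0.85, so δ = z_{0.005} + z_{0.15} = 2.576 + 1.036 = 3.612.
(Ignoring the negligible lower-tail rejection probability gives the usual closed-form inversion.)
δ = d·√(n/2) ⇒ n = 2(δ/d)² = 2 × (3.612 / 0.5333)² = 91.75.
Rounding up, n = 92 per group.

n = 92 per group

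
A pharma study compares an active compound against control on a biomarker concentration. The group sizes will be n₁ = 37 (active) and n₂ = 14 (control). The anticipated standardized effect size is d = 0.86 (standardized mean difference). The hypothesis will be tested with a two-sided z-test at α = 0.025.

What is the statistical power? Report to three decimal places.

Power ≈ 0.691

Noncentrality parameter: δ = d / √(1/n₁ + 1/n₂) = 0.86 / √(1/37 + 1/14) = 2.7408
Critical value for a two-sided test at α = 0.025: z_{α/2} = 2.241.
Power = Φ(δ − 2.241) + Φ(−δ − 2.241) = Φ(0.499) + Φ(-4.982) = 0.6913 + 0.0000 = 0.6913.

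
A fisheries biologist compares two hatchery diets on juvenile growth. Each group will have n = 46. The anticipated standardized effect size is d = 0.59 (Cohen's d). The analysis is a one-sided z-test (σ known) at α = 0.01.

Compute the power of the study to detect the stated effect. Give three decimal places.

Noncentrality parameter: δ = d·√(n/2) = 0.59 × √(46/2) = 2.8295
One-sided α = 0.01 → critical value z_{0.01} = 2.326.
Power = P(Z > 2.326 − δ) = Φ(0.503) = 0.6926.

Power ≈ 0.693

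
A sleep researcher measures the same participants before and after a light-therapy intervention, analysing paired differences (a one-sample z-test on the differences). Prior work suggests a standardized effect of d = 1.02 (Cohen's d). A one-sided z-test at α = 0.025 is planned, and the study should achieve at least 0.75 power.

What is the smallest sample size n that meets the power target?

n = 7

Set Φ(δ − 1.960) = 0.75; then δ − 1.960 = Φ⁻¹(0.75) = 0.674, giving δ = 2.634.
δ = d·√n ⇒ n = (δ/d)² = (2.634 / 1.02)² = 6.67.
Rounding up, n = 7.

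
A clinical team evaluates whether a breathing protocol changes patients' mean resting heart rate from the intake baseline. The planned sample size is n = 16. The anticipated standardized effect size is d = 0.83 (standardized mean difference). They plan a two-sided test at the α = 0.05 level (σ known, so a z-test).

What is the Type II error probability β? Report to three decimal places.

β ≈ 0.087

Noncentrality parameter: δ = d·√n = 0.83 × √16 = 3.3200
Critical value for a two-sided test at α = 0.05: z_{α/2} = 1.960.
Power = Φ(δ − 1.960) + Φ(−δ − 1.960) = Φ(1.360) + Φ(-5.280) = 0.9131 + 0.0000 = 0.9131.
Type II error: β = 1 − power = 1 − 0.9131 = 0.0869.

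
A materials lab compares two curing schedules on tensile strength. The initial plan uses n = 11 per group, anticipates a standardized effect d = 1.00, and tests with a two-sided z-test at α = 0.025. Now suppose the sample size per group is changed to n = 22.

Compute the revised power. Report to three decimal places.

Power ≈ 0.859

With n = 22 per group: δ = d·√(n/2) = 1.00 × √(22/2) = 3.3166. Critical value z_{0.0125} = 2.241.
Revised power = Φ(δ − 2.241) + Φ(−δ − 2.241) = Φ(1.075) + Φ(-5.558) = 0.8589 + 0.0000 = 0.8589.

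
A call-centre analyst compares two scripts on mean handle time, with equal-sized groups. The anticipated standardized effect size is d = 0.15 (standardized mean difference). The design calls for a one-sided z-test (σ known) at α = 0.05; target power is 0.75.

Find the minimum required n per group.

For power 0.75 need Φ(δ − z_{0.05}) = 0.75, so δ = z_{0.05} + z_{0.25} = 1.645 + 0.674 = 2.319.
δ = d·√(n/2) ⇒ n = 2(δ/d)² = 2 × (2.319 / 0.15)² = 478.16.
Rounding up, n = 479 per group.

n = 479 per group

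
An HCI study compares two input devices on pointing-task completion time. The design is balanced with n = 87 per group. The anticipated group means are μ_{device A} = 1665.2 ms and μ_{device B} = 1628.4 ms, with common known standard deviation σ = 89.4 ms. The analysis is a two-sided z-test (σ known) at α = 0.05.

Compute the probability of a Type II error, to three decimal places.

β ≈ 0.225

Standardized effect: d = |μ_{device A} − μ_{device B}| / σ = |1665.2 − 1628.4| / 89.4 = 0.4116
Noncentrality parameter: δ = d·√(n/2) = 0.4116 × √(87/2) = 2.7149
Two-sided α = 0.05 → critical value z_{0.025} = 1.960.
Power = Φ(δ − 1.960) + Φ(−δ − 1.960) = Φ(0.755) + Φ(-4.675) = 0.7749 + 0.0000 = 0.7749.
Type II error: β = 1 − power = 1 − 0.7749 = 0.2251.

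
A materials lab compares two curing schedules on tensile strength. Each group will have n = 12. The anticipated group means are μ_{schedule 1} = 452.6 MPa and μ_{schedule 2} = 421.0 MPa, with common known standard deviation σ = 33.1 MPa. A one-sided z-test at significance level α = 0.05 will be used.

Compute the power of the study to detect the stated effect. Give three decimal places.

Power ≈ 0.756

Standardized effect: d = |μ_{schedule 1} − μ_{schedule 2}| / σ = |452.6 − 421.0| / 33.1 = 0.9547
Noncentrality parameter: δ = d·√(n/2) = 0.9547 × √(12/2) = 2.3385
Critical value for a one-sided test at α = 0.05: z_α = 1.645.
Power = P(Z > 1.645 − δ) = Φ(0.694) = 0.7560.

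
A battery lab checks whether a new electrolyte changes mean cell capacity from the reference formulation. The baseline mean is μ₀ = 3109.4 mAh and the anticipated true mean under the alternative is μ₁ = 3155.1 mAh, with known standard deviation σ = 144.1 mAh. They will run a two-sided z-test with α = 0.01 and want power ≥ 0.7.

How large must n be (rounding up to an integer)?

Standardized effect: d = |μ₁ − μ₀| / σ = |3155.1 − 3109.4| / 144.1 = 0.3171
For power 0.7 need Φ(δ − z_{0.005}) = 0.7, so δ = z_{0.005} + z_{0.30} = 2.576 + 0.524 = 3.100.
(The Φ(−δ − z_{α/2}) term is vanishingly small for δ > 0 and is dropped in the standard sample-size formula.)
δ = d·√n ⇒ n = (δ/d)² = (3.100 / 0.3171)² = 95.56.
Rounding up, n = 96.

n = 96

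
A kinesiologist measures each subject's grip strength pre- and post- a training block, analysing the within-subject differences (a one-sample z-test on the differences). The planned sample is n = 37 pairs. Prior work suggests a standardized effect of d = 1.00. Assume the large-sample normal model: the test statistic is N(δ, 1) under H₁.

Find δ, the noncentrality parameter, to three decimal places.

δ ≈ 6.083

The noncentrality parameter scales effect size by the design's sample-size factor: δ = d·√n = 1.00 × √37 = 6.0828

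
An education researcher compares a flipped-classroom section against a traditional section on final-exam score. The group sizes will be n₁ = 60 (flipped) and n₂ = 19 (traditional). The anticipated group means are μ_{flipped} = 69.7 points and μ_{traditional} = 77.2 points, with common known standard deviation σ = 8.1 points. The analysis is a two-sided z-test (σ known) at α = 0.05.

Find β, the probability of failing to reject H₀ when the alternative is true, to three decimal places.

Standardized effect: d = |μ_{flipped} − μ_{traditional}| / σ = |69.7 − 77.2| / 8.1 = 0.9259
Noncentrality parameter: δ = d / √(1/n₁ + 1/n₂) = 0.9259 / √(1/60 + 1/19) = 3.5173
Critical value for a two-sided test at α = 0.05: z_{α/2} = 1.960.
Power = Φ(δ − 1.960) + Φ(−δ − 1.960) = Φ(1.557) + Φ(-5.477) = 0.9403 + 0.0000 = 0.9403.
Type II error: β = 1 − power = 1 − 0.9403 = 0.0597.

β ≈ 0.060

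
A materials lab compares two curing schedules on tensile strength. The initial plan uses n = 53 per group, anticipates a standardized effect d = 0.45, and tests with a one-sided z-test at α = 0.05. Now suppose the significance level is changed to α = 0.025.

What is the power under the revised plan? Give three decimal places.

δ = d·√(n/2) = 0.45 × √(53/2) = 2.3165 (unchanged). New critical value: z_{0.025} = 1.960.
Revised power = Φ(δ − 1.960) = Φ(0.357) = 0.6393.

Power ≈ 0.639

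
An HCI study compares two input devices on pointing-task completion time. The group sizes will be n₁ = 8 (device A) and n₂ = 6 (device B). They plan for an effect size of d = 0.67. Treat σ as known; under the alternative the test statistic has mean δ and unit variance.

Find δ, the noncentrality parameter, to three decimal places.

δ = d / √(1/n₁ + 1/n₂) = 0.67 / √(1/8 + 1/6) = 1.2406

δ ≈ 1.241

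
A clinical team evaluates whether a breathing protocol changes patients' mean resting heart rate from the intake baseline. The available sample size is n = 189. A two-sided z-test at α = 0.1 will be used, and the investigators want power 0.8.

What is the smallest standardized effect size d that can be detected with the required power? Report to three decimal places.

Required noncentrality: δ = z_{0.05} + z_{0.20} = 1.645 + 0.842 = 2.486.
(The second rejection-region term Φ(−δ − z_{α/2}) is negligible and dropped.)
δ = d·√n ⇒ d = δ/√n = 2.486/√189 = 0.1809.

d ≈ 0.181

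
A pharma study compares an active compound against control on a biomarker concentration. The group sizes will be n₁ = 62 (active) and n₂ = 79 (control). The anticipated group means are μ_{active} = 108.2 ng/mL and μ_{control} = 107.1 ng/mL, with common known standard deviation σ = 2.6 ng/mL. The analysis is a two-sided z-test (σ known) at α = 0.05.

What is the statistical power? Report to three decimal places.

Power ≈ 0.703

Standardized effect: d = |μ_{active} − μ_{control}| / σ = |108.2 − 107.1| / 2.6 = 0.4231
Noncentrality parameter: δ = d / √(1/n₁ + 1/n₂) = 0.4231 / √(1/62 + 1/79) = 2.4936
Two-sided α = 0.05 → critical value z_{0.025} = 1.960.
Power = Φ(δ − 1.960) + Φ(−δ − 1.960) = Φ(0.534) + Φ(-4.454) = 0.7032 + 0.0000 = 0.7032.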